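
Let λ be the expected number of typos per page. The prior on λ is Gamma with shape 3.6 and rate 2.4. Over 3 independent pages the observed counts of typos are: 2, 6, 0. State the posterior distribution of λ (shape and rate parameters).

Posterior: Gamma(shape=11.6, rate=5.4)

The Poisson likelihood adds the total count to the shape and the number of exposure periods to the rate. Here ∑xᵢ = 8 and n = 3, so shape 3.6→11.6 and rate 2.4→5.4.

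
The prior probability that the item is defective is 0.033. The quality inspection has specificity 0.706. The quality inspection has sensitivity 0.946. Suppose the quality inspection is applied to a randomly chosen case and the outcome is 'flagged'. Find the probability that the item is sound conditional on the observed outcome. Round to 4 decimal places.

P(¬H | E) ≈ 0.9011

Let H be the event that the item is defective. P(H) = 0.033, so P(¬H) = 0.967. With E the 'flagged' result, P(E|H) = 0.946 and P(E|¬H) = 0.294.
P(E) = 0.946·0.033 + 0.294·0.967 = 0.031218 + 0.28430 = 0.31552.
By Bayes' theorem, P(H|E) = 0.031218 / 0.31552 = 0.0989. Hence P(¬H|E) = 1 − 0.0989 = 0.9011.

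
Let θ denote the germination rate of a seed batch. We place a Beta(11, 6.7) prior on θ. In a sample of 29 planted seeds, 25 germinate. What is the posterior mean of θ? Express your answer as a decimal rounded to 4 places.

Posterior mean ≈ 0.7709

The binomial likelihood is conjugate to the Beta prior: with 25 successes and 4 failures, the posterior is Beta(11+25, 6.7+4) = Beta(36, 10.7).
E[θ | data] = 36/(36+10.7) = 0.7709.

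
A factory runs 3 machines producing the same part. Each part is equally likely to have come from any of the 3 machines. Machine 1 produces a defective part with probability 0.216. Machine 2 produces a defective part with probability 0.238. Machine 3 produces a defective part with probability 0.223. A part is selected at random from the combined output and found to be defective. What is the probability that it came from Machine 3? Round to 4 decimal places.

Posterior probability ≈ 0.3294

Tabulate prior·likelihood by source: [1] prior 0.333333, lik 0.216, product 0.07200; [2] prior 0.333333, lik 0.238, product 0.07933; [3] prior 0.333333, lik 0.223, product 0.07433.
Normalizing constant = 0.22567; the posterior for Machine 3 is its product over the sum, 0.07433/0.22567 = 0.3294.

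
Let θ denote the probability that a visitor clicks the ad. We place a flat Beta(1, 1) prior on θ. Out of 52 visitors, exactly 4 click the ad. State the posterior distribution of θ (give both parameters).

Posterior: Beta(5, 49)

Observing 4 successes and 48 failures updates Beta(1, 1) by adding the success and failure counts to the two shape parameters: α = 1+4 = 5, β = 1+48 = 49.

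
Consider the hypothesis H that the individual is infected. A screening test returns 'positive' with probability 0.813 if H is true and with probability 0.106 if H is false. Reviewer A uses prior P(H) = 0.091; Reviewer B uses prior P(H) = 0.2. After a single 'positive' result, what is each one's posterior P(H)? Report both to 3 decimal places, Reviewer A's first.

Reviewer A: 0.434; Reviewer B: 0.657

The likelihood ratio for a 'positive' result is 0.813/0.106 = 7.6698.
Reviewer A: prior odds 0.091/0.909 = 0.10011; posterior odds 0.76782; posterior probability 0.434.
Reviewer B: prior odds 0.2/0.8 = 0.25000; posterior odds 1.9175; posterior probability 0.657.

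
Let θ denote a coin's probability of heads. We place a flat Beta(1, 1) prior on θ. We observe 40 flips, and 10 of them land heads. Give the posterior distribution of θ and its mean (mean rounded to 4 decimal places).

The binomial likelihood is conjugate to the Beta prior: with 10 successes and 30 failures, the posterior is Beta(1+10, 1+30) = Beta(11, 31).
Posterior mean = α/(α+β) = 11/42 = 0.2619.

Posterior: Beta(11, 31); mean ≈ 0.2619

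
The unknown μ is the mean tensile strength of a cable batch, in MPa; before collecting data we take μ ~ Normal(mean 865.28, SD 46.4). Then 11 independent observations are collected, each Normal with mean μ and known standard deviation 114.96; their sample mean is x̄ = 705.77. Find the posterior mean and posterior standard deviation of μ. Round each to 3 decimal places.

Prior precision 1/τ₀² = 1/46.4² = 0.00046448; data precision n/σ² = 11/114.96² = 0.00083234.
Posterior precision = 0.00046448 + 0.00083234 = 0.00129681, giving posterior SD = 1/√0.00129681 = 27.769.
Posterior mean = (0.00046448·865.28 + 0.00083234·705.77) / 0.00129681 = 762.901.

Posterior mean ≈ 762.901; posterior SD ≈ 27.769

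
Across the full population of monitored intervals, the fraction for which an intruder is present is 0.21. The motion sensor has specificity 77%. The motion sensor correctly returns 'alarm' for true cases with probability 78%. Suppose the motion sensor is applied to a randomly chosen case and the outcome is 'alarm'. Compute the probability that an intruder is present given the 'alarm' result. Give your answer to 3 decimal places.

Let H be the event that an intruder is present. P(H) = 0.21, so P(¬H) = 0.79. With E the 'alarm' result, P(E|H) = 0.78 and P(E|¬H) = 0.23.
P(E) = 0.78·0.21 + 0.23·0.79 = 0.16380 + 0.18170 = 0.34550.
By Bayes' theorem, P(H|E) = 0.16380 / 0.34550 = 0.474.

P(H | E) ≈ 0.474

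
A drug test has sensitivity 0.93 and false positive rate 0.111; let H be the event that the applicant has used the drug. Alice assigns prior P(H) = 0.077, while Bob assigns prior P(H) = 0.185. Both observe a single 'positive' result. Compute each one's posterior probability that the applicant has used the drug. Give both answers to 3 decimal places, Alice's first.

Alice: 0.411; Bob: 0.655

P('+'|H) = 0.93, P('+'|¬H) = 0.111.
Alice: numerator 0.93·0.077 = 0.071610; evidence = 0.071610+0.111·0.923 = 0.17406; posterior = 0.411.
Bob: numerator 0.93·0.185 = 0.17205; evidence = 0.17205+0.111·0.815 = 0.26251; posterior = 0.655.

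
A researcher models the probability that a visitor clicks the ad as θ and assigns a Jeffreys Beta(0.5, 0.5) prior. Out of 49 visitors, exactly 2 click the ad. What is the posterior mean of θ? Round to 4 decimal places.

Posterior mean ≈ 0.0500

The binomial likelihood is conjugate to the Beta prior: with 2 successes and 47 failures, the posterior is Beta(0.5+2, 0.5+47) = Beta(2.5, 47.5).
Posterior mean = α/(α+β) = 2.5/50 = 0.0500.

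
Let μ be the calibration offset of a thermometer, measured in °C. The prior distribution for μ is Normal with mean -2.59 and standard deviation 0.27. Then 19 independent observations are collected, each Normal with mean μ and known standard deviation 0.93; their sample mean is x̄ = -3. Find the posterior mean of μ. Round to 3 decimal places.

Prior precision 1/τ₀² = 1/0.27² = 13.7174; data precision n/σ² = 19/0.93² = 21.9679.
Posterior precision = 13.7174 + 21.9679 = 35.6853.
Posterior mean = (13.7174·-2.59 + 21.9679·-3) / 35.6853 = -2.842.

Posterior mean ≈ -2.842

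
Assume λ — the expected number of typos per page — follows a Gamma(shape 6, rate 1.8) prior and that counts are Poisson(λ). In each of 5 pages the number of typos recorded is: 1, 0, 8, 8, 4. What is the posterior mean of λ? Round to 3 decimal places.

Total count ∑xᵢ = 21 over n = 5 pages.
Gamma is conjugate to the Poisson likelihood: posterior is Gamma(shape = 6+21 = 27, rate = 1.8+5 = 6.8).
Posterior mean = shape/rate = 27/6.8 = 3.971.

Posterior mean ≈ 3.971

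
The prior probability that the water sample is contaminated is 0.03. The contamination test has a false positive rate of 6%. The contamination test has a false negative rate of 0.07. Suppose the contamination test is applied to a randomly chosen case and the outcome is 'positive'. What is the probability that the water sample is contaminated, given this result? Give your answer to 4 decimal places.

P(H | E) ≈ 0.3240

Write H for 'the water sample is contaminated'. Prior odds H:¬H = 0.03/0.97 = 0.030928. For the 'positive' outcome, the likelihood ratio is 0.93/0.06 = 15.500.
Posterior odds = 0.030928 × 15.500 = 0.47938, so P(H|E) = 0.47938/(1+0.47938) = 0.3240.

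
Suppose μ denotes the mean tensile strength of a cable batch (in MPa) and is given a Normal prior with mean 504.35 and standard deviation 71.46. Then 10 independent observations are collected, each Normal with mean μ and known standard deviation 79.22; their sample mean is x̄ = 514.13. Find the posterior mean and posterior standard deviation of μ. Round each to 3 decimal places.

Posterior mean ≈ 513.060; posterior SD ≈ 23.641

With known σ, the Normal prior is conjugate. Weight on the data is w = (n/σ²)/(n/σ² + 1/τ₀²) = 0.00159342/(0.00159342+0.00019583) = 0.89055.
Posterior mean = w·x̄ + (1−w)·μ₀ = 0.89055·514.13 + 0.10945·504.35 = 513.060. Posterior variance = 1/(0.00159342+0.00019583) = 558.894, so SD = 23.641.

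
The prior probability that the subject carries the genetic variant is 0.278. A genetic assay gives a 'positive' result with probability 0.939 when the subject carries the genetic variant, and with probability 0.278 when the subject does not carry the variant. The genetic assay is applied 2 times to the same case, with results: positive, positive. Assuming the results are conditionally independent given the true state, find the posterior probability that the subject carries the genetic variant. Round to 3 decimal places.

Let H be the event that the subject carries the genetic variant; start with P(H) = 0.278. P('positive'|H) = 0.939, P('positive'|¬H) = 0.278.
Update on result 1 ('positive'): P(H) ← 0.939·0.2780 / (0.939·0.2780 + 0.278·0.7220) = 0.26104/0.46176 = 0.5653.
Update on result 2 ('positive'): P(H) ← 0.939·0.5653 / (0.939·0.5653 + 0.278·0.4347) = 0.53084/0.65168 = 0.8146.

Posterior P(H) ≈ 0.815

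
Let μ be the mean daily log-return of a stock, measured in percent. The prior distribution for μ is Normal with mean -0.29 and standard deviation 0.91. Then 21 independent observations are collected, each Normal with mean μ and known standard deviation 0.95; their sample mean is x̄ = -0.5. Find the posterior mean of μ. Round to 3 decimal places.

With known σ, the Normal prior is conjugate. Weight on the data is w = (n/σ²)/(n/σ² + 1/τ₀²) = 23.2687/(23.2687+1.20758) = 0.95066.
Posterior mean = w·x̄ + (1−w)·μ₀ = 0.95066·-0.5 + 0.049337·-0.29 = -0.490.

Posterior mean ≈ -0.490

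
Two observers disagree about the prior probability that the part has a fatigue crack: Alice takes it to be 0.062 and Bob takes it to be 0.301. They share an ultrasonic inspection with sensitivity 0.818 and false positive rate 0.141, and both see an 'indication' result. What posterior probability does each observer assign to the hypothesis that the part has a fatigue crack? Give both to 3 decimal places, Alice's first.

P('+'|H) = 0.818, P('+'|¬H) = 0.141.
Alice: numerator 0.818·0.062 = 0.050716; evidence = 0.050716+0.141·0.938 = 0.18297; posterior = 0.277.
Bob: numerator 0.818·0.301 = 0.24622; evidence = 0.24622+0.141·0.699 = 0.34478; posterior = 0.714.

Alice: 0.277; Bob: 0.714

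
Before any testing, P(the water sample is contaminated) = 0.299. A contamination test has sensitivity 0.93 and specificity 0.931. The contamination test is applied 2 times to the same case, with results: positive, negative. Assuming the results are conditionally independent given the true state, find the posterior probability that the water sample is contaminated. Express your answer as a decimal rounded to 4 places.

Posterior P(H) ≈ 0.3018

Let H be the event that the water sample is contaminated; start with P(H) = 0.299. P('positive'|H) = 0.93, P('positive'|¬H) = 0.069.
Update on result 1 ('positive'): P(H) ← 0.93·0.2990 / (0.93·0.2990 + 0.069·0.7010) = 0.27807/0.32644 = 0.8518.
Update on result 2 ('negative'): P(H) ← 0.07·0.8518 / (0.07·0.8518 + 0.931·0.1482) = 0.059628/0.19758 = 0.3018.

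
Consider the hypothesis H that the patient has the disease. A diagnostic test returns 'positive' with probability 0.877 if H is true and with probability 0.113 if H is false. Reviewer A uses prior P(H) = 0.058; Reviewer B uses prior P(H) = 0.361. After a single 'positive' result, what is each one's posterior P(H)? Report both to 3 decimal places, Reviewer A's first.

The likelihood ratio for a 'positive' result is 0.877/0.113 = 7.7611.
Reviewer A: prior odds 0.058/0.942 = 0.061571; posterior odds 0.47786; posterior probability 0.323.
Reviewer B: prior odds 0.361/0.639 = 0.56495; posterior odds 4.3846; posterior probability 0.814.

Reviewer A: 0.323; Reviewer B: 0.814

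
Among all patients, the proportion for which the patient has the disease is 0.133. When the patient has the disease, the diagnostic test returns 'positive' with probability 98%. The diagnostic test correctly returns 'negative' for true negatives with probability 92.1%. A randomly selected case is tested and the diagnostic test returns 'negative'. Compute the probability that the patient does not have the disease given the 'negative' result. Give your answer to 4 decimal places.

Let H be the event that the patient has the disease. P(H) = 0.133, so P(¬H) = 0.867. With E the 'negative' result, P(E|H) = 0.02 and P(E|¬H) = 0.921.
P(E) = 0.02·0.133 + 0.921·0.867 = 0.0026600 + 0.79851 = 0.80117.
By Bayes' theorem, P(H|E) = 0.0026600 / 0.80117 = 0.0033. Hence P(¬H|E) = 1 − 0.0033 = 0.9967.

P(¬H | E) ≈ 0.9967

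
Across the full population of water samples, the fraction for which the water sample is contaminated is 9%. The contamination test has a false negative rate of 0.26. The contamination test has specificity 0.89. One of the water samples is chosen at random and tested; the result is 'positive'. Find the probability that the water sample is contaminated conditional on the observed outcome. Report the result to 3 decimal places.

P(H | E) ≈ 0.400

Let H be the event that the water sample is contaminated. P(H) = 0.09, so P(¬H) = 0.91. With E the 'positive' result, P(E|H) = 0.74 and P(E|¬H) = 0.11.
P(E) = 0.74·0.09 + 0.11·0.91 = 0.066600 + 0.10010 = 0.16670.
By Bayes' theorem, P(H|E) = 0.066600 / 0.16670 = 0.400.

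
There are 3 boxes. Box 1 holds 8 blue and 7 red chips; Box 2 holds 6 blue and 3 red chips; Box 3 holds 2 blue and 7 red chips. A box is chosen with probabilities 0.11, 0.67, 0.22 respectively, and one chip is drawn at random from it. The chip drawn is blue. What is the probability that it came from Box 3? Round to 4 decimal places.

P(blue|Box 1) = 0.5333; P(blue|Box 2) = 0.6667; P(blue|Box 3) = 0.2222.
Prior × likelihood for each source: 0.11·0.5333=0.05867, 0.67·0.6667=0.4467, 0.22·0.2222=0.04889. Summing gives P(blue) = 0.55422.
P(Box 3 | blue) = 0.04889 / 0.55422 = 0.0882.

Posterior probability ≈ 0.0882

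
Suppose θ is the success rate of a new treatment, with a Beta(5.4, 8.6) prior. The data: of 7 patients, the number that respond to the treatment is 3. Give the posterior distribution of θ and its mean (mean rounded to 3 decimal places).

Observing 3 successes and 4 failures updates Beta(5.4, 8.6) by adding the success and failure counts to the two shape parameters: α = 5.4+3 = 8.4, β = 8.6+4 = 12.6.
E[θ | data] = 8.4/(8.4+12.6) = 0.400.

Posterior: Beta(8.4, 12.6); mean ≈ 0.400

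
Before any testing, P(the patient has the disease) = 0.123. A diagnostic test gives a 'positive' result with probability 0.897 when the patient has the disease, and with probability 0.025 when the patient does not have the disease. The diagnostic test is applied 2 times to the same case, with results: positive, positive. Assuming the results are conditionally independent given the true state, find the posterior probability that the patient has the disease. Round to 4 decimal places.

Let H be the event that the patient has the disease; start with P(H) = 0.123. P('positive'|H) = 0.897, P('positive'|¬H) = 0.025.
Update on result 1 ('positive'): P(H) ← 0.897·0.1230 / (0.897·0.1230 + 0.025·0.8770) = 0.11033/0.13226 = 0.8342.
Update on result 2 ('positive'): P(H) ← 0.897·0.8342 / (0.897·0.8342 + 0.025·0.1658) = 0.74830/0.75244 = 0.9945.

Posterior P(H) ≈ 0.9945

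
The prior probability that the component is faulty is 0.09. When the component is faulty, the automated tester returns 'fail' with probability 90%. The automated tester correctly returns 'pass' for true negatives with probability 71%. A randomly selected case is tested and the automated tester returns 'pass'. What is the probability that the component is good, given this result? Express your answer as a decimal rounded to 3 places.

P(¬H | E) ≈ 0.986

Let H be the event that the component is faulty. P(H) = 0.09, so P(¬H) = 0.91. With E the 'pass' result, P(E|H) = 0.1 and P(E|¬H) = 0.71.
P(E) = 0.1·0.09 + 0.71·0.91 = 0.0090000 + 0.64610 = 0.65510.
By Bayes' theorem, P(H|E) = 0.0090000 / 0.65510 = 0.014. Hence P(¬H|E) = 1 − 0.014 = 0.986.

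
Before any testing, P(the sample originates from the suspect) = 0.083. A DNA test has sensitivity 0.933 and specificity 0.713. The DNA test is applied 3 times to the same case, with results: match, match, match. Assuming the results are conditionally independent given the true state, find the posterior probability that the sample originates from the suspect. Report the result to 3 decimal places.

Posterior P(H) ≈ 0.757

Let H be the event that the sample originates from the suspect; start with P(H) = 0.083. P('match'|H) = 0.933, P('match'|¬H) = 0.287.
Update on result 1 ('match'): P(H) ← 0.933·0.0830 / (0.933·0.0830 + 0.287·0.9170) = 0.077439/0.34062 = 0.2273.
Update on result 2 ('match'): P(H) ← 0.933·0.2273 / (0.933·0.2273 + 0.287·0.7727) = 0.21212/0.43387 = 0.4889.
Update on result 3 ('match'): P(H) ← 0.933·0.4889 / (0.933·0.4889 + 0.287·0.5111) = 0.45614/0.60283 = 0.7567.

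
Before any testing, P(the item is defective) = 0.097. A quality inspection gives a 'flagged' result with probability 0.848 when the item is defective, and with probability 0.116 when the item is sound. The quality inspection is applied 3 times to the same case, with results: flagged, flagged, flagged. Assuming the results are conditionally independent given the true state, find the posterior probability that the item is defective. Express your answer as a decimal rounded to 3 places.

Posterior P(H) ≈ 0.977

Let H be the event that the item is defective; start with P(H) = 0.097. P('flagged'|H) = 0.848, P('flagged'|¬H) = 0.116.
Update on result 1 ('flagged'): P(H) ← 0.848·0.0970 / (0.848·0.0970 + 0.116·0.9030) = 0.082256/0.18700 = 0.4399.
Update on result 2 ('flagged'): P(H) ← 0.848·0.4399 / (0.848·0.4399 + 0.116·0.5601) = 0.37300/0.43798 = 0.8516.
Update on result 3 ('flagged'): P(H) ← 0.848·0.8516 / (0.848·0.8516 + 0.116·0.1484) = 0.72220/0.73940 = 0.9767.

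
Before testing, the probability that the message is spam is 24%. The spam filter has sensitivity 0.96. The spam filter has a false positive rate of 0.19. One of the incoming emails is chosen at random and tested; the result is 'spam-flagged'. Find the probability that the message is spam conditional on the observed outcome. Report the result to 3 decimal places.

Let H be the event that the message is spam. P(H) = 0.24, so P(¬H) = 0.76. With E the 'spam-flagged' result, P(E|H) = 0.96 and P(E|¬H) = 0.19.
P(E) = 0.96·0.24 + 0.19·0.76 = 0.23040 + 0.14440 = 0.37480.
By Bayes' theorem, P(H|E) = 0.23040 / 0.37480 = 0.615.

P(H | E) ≈ 0.615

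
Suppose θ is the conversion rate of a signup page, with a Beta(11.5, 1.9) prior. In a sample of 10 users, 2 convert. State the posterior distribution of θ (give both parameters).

Observing 2 successes and 8 failures updates Beta(11.5, 1.9) by adding the success and failure counts to the two shape parameters: α = 11.5+2 = 13.5, β = 1.9+8 = 9.9.

Posterior: Beta(13.5, 9.9)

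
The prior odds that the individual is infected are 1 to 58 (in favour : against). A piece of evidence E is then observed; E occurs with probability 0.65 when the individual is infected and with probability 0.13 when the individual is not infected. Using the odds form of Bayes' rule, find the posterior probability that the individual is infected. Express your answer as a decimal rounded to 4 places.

Prior odds = 1/58 = 0.017241. In log-odds, ln(0.017241) = -4.0604.
Add log likelihood ratio: ln(5.0000) = 1.6094.
Posterior log-odds = -2.4510, so posterior odds = exp(-2.4510) = 0.086207. Converting, P(H|E) = 0.086207/1.0862 = 0.0794.

Posterior probability ≈ 0.0794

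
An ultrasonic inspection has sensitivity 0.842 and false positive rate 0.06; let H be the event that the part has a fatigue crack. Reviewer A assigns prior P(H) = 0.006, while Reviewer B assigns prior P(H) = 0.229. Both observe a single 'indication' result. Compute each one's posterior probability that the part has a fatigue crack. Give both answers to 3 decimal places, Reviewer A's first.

P('+'|H) = 0.842, P('+'|¬H) = 0.06.
Reviewer A: numerator 0.842·0.006 = 0.0050520; evidence = 0.0050520+0.06·0.994 = 0.064692; posterior = 0.078.
Reviewer B: numerator 0.842·0.229 = 0.19282; evidence = 0.19282+0.06·0.771 = 0.23908; posterior = 0.807.

Reviewer A: 0.078; Reviewer B: 0.807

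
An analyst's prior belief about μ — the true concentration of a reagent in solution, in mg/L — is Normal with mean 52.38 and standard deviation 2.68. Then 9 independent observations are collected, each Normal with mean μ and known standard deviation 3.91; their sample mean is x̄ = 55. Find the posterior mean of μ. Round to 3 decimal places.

Prior precision 1/τ₀² = 1/2.68² = 0.139229; data precision n/σ² = 9/3.91² = 0.588693.
Posterior precision = 0.139229 + 0.588693 = 0.727922.
Posterior mean = (0.139229·52.38 + 0.588693·55) / 0.727922 = 54.499.

Posterior mean ≈ 54.499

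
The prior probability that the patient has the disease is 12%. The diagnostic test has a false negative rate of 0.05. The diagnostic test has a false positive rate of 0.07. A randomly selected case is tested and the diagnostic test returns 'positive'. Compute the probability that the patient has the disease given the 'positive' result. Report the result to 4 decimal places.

P(H | E) ≈ 0.6492

Let H be the event that the patient has the disease. P(H) = 0.12, so P(¬H) = 0.88. With E the 'positive' result, P(E|H) = 0.95 and P(E|¬H) = 0.07.
P(E) = 0.95·0.12 + 0.07·0.88 = 0.11400 + 0.061600 = 0.17560.
By Bayes' theorem, P(H|E) = 0.11400 / 0.17560 = 0.6492.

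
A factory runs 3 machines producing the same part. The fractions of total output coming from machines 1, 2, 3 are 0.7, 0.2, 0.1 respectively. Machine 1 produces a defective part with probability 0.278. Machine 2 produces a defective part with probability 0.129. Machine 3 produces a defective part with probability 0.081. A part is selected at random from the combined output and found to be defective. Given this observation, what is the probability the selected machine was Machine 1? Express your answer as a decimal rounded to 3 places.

Posterior probability ≈ 0.852

P(defective|M1) = 0.278; P(defective|M2) = 0.129; P(defective|M3) = 0.081.
Prior × likelihood for each source: 0.7·0.278=0.1946, 0.2·0.129=0.02580, 0.1·0.081=0.008100. Summing gives P(defective) = 0.22850.
P(Machine 1 | defective) = 0.1946 / 0.22850 = 0.852.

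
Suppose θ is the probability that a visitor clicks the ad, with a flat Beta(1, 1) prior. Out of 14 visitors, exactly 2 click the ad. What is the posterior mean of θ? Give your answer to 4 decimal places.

Posterior mean ≈ 0.1875

Observing 2 successes and 12 failures updates Beta(1, 1) by adding the success and failure counts to the two shape parameters: α = 1+2 = 3, β = 1+12 = 13.
E[θ | data] = 3/(3+13) = 0.1875.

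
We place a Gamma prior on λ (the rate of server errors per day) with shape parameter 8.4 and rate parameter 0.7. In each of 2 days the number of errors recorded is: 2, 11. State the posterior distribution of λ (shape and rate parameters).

Posterior: Gamma(shape=21.4, rate=2.7)

Total count ∑xᵢ = 13 over n = 2 days.
Gamma is conjugate to the Poisson likelihood: posterior is Gamma(shape = 8.4+13 = 21.4, rate = 0.7+2 = 2.7).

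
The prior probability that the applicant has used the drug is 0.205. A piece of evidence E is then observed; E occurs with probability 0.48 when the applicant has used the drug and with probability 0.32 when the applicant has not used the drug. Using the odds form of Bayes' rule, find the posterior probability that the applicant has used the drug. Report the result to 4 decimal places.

Prior odds = 0.205/(1−0.205) = 0.25786.
Likelihood ratio for E = 0.48/0.32 = 1.5000.
Posterior odds = prior odds × LR = 0.38679.
Posterior probability = odds/(1+odds) = 0.38679/1.3868 = 0.2789.

Posterior probability ≈ 0.2789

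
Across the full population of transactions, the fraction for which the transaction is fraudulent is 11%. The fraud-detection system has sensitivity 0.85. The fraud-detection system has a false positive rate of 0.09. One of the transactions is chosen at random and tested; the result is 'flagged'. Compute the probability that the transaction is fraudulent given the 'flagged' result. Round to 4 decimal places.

Let H be the event that the transaction is fraudulent. P(H) = 0.11, so P(¬H) = 0.89. With E the 'flagged' result, P(E|H) = 0.85 and P(E|¬H) = 0.09.
P(E) = 0.85·0.11 + 0.09·0.89 = 0.093500 + 0.080100 = 0.17360.
By Bayes' theorem, P(H|E) = 0.093500 / 0.17360 = 0.5386.

P(H | E) ≈ 0.5386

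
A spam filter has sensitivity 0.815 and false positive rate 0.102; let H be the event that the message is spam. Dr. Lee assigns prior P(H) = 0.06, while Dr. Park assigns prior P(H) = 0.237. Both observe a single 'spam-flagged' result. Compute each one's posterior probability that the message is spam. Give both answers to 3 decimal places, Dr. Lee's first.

P('+'|H) = 0.815, P('+'|¬H) = 0.102.
Dr. Lee: numerator 0.815·0.06 = 0.048900; evidence = 0.048900+0.102·0.94 = 0.14478; posterior = 0.338.
Dr. Park: numerator 0.815·0.237 = 0.19315; evidence = 0.19315+0.102·0.763 = 0.27098; posterior = 0.713.

Dr. Lee: 0.338; Dr. Park: 0.713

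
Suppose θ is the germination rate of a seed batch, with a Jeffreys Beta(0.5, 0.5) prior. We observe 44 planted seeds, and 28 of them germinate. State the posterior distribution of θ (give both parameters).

Observing 28 successes and 16 failures updates Beta(0.5, 0.5) by adding the success and failure counts to the two shape parameters: α = 0.5+28 = 28.5, β = 0.5+16 = 16.5.

Posterior: Beta(28.5, 16.5)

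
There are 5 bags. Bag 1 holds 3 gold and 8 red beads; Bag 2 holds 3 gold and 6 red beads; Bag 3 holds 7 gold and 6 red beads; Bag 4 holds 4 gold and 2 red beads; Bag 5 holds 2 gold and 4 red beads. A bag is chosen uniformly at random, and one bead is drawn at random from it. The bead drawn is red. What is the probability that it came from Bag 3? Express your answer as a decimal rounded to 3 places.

Posterior probability ≈ 0.162

Tabulate prior·likelihood by source: [1] prior 0.2, lik 0.7273, product 0.1455; [2] prior 0.2, lik 0.6667, product 0.1333; [3] prior 0.2, lik 0.4615, product 0.09231; [4] prior 0.2, lik 0.3333, product 0.06667; [5] prior 0.2, lik 0.6667, product 0.1333.
Normalizing constant = 0.57110; the posterior for Bag 3 is its product over the sum, 0.09231/0.57110 = 0.162.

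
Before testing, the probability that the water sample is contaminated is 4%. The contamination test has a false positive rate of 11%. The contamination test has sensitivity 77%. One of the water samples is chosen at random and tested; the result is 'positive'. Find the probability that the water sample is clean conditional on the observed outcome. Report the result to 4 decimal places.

P(¬H | E) ≈ 0.7742

Let H be the event that the water sample is contaminated. P(H) = 0.04, so P(¬H) = 0.96. With E the 'positive' result, P(E|H) = 0.77 and P(E|¬H) = 0.11.
P(E) = 0.77·0.04 + 0.11·0.96 = 0.030800 + 0.10560 = 0.13640.
By Bayes' theorem, P(H|E) = 0.030800 / 0.13640 = 0.2258. Hence P(¬H|E) = 1 − 0.2258 = 0.7742.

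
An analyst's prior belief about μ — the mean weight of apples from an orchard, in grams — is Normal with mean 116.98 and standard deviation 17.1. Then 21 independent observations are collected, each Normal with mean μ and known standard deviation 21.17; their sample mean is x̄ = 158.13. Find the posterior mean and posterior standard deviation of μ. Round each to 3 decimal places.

With known σ, the Normal prior is conjugate. Weight on the data is w = (n/σ²)/(n/σ² + 1/τ₀²) = 0.0468573/(0.0468573+0.00341986) = 0.93198.
Posterior mean = w·x̄ + (1−w)·μ₀ = 0.93198·158.13 + 0.068020·116.98 = 155.331. Posterior variance = 1/(0.0468573+0.00341986) = 19.8897, so SD = 4.460.

Posterior mean ≈ 155.331; posterior SD ≈ 4.460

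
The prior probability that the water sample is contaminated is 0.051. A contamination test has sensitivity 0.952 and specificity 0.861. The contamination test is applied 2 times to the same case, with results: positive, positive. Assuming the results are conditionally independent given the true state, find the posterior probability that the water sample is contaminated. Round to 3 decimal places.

Posterior P(H) ≈ 0.716

With H the event that the water sample is contaminated, the joint likelihood of the observed sequence is P(data|H) = 0.952·0.952 = 0.90630 and P(data|¬H) = 0.139·0.139 = 0.019321.
Bayes: P(H|data) = 0.051·0.90630 / (0.051·0.90630 + 0.949·0.019321) = 0.046222/0.064557 = 0.7160.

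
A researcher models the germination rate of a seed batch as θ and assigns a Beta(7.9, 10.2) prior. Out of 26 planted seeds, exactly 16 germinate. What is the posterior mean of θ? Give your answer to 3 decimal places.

Posterior mean ≈ 0.542

Observing 16 successes and 10 failures updates Beta(7.9, 10.2) by adding the success and failure counts to the two shape parameters: α = 7.9+16 = 23.9, β = 10.2+10 = 20.2.
E[θ | data] = 23.9/(23.9+20.2) = 0.542.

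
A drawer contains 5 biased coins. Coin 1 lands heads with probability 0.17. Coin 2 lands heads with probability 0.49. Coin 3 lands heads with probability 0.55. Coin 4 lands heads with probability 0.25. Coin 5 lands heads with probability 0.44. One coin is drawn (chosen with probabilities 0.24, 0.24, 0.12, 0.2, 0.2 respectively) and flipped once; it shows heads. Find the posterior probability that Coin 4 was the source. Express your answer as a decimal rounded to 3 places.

P(heads|C1) = 0.17; P(heads|C2) = 0.49; P(heads|C3) = 0.55; P(heads|C4) = 0.25; P(heads|C5) = 0.44.
Prior × likelihood for each source: 0.24·0.17=0.04080, 0.24·0.49=0.1176, 0.12·0.55=0.06600, 0.2·0.25=0.05000, 0.2·0.44=0.08800. Summing gives P(heads) = 0.36240.
P(Coin 4 | heads) = 0.05000 / 0.36240 = 0.138.

Posterior probability ≈ 0.138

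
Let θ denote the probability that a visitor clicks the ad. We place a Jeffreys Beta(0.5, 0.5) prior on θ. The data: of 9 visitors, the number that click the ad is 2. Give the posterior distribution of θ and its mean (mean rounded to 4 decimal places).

Posterior: Beta(2.5, 7.5); mean ≈ 0.2500

Observing 2 successes and 7 failures updates Beta(0.5, 0.5) by adding the success and failure counts to the two shape parameters: α = 0.5+2 = 2.5, β = 0.5+7 = 7.5.
E[θ | data] = 2.5/(2.5+7.5) = 0.2500.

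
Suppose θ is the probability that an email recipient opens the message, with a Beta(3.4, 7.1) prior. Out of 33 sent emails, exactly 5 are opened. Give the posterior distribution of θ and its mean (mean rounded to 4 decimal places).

Observing 5 successes and 28 failures updates Beta(3.4, 7.1) by adding the success and failure counts to the two shape parameters: α = 3.4+5 = 8.4, β = 7.1+28 = 35.1.
E[θ | data] = 8.4/(8.4+35.1) = 0.1931.

Posterior: Beta(8.4, 35.1); mean ≈ 0.1931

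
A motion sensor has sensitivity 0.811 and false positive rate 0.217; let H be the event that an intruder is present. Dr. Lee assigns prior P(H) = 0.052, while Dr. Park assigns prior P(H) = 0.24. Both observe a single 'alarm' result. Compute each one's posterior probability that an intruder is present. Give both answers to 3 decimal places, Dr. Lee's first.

P('+'|H) = 0.811, P('+'|¬H) = 0.217.
Dr. Lee: numerator 0.811·0.052 = 0.042172; evidence = 0.042172+0.217·0.948 = 0.24789; posterior = 0.170.
Dr. Park: numerator 0.811·0.24 = 0.19464; evidence = 0.19464+0.217·0.76 = 0.35956; posterior = 0.541.

Dr. Lee: 0.170; Dr. Park: 0.541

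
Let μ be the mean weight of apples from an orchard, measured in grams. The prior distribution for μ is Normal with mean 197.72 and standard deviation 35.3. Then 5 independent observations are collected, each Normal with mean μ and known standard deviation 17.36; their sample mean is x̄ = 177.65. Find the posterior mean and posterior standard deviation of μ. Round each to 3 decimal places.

With known σ, the Normal prior is conjugate. Weight on the data is w = (n/σ²)/(n/σ² + 1/τ₀²) = 0.0165909/(0.0165909+0.00080251) = 0.95386.
Posterior mean = w·x̄ + (1−w)·μ₀ = 0.95386·177.65 + 0.046139·197.72 = 178.576. Posterior variance = 1/(0.0165909+0.00080251) = 57.4930, so SD = 7.582.

Posterior mean ≈ 178.576; posterior SD ≈ 7.582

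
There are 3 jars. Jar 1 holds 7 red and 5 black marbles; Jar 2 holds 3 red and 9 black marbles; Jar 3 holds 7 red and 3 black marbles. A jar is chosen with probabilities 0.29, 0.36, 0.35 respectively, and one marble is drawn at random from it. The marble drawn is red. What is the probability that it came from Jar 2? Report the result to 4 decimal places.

Tabulate prior·likelihood by source: [1] prior 0.29, lik 0.5833, product 0.1692; [2] prior 0.36, lik 0.25, product 0.09000; [3] prior 0.35, lik 0.7, product 0.2450.
Normalizing constant = 0.50417; the posterior for Jar 2 is its product over the sum, 0.09000/0.50417 = 0.1785.

Posterior probability ≈ 0.1785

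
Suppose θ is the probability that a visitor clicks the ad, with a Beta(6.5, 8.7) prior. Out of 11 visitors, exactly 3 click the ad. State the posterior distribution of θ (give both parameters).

Observing 3 successes and 8 failures updates Beta(6.5, 8.7) by adding the success and failure counts to the two shape parameters: α = 6.5+3 = 9.5, β = 8.7+8 = 16.7.

Posterior: Beta(9.5, 16.7)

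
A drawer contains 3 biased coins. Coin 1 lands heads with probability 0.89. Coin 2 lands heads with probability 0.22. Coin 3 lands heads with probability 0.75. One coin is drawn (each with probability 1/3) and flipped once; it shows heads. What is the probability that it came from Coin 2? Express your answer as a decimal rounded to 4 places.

Posterior probability ≈ 0.1183

P(heads|C1) = 0.89; P(heads|C2) = 0.22; P(heads|C3) = 0.75.
Prior × likelihood for each source: 0.333333·0.89=0.2967, 0.333333·0.22=0.07333, 0.333333·0.75=0.2500. Summing gives P(heads) = 0.62000.
P(Coin 2 | heads) = 0.07333 / 0.62000 = 0.1183.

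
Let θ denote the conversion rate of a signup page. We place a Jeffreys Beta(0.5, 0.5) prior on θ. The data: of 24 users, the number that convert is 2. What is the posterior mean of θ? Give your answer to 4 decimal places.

Posterior mean ≈ 0.1000

Observing 2 successes and 22 failures updates Beta(0.5, 0.5) by adding the success and failure counts to the two shape parameters: α = 0.5+2 = 2.5, β = 0.5+22 = 22.5.
Posterior mean = α/(α+β) = 2.5/25 = 0.1000.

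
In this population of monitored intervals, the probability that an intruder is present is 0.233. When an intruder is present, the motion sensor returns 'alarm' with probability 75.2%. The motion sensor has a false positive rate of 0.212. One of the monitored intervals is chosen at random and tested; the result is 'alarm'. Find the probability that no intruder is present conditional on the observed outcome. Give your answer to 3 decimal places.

Let H be the event that an intruder is present. P(H) = 0.233, so P(¬H) = 0.767. With E the 'alarm' result, P(E|H) = 0.752 and P(E|¬H) = 0.212.
P(E) = 0.752·0.233 + 0.212·0.767 = 0.17522 + 0.16260 = 0.33782.
By Bayes' theorem, P(H|E) = 0.17522 / 0.33782 = 0.519. Hence P(¬H|E) = 1 − 0.519 = 0.481.

P(¬H | E) ≈ 0.481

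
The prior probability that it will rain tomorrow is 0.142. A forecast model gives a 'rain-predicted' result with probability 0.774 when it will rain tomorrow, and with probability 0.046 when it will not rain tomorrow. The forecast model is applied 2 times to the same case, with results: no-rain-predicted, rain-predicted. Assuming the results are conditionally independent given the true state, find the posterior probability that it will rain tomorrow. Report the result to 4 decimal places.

Posterior P(H) ≈ 0.3975

Let H be the event that it will rain tomorrow; start with P(H) = 0.142. P('rain-predicted'|H) = 0.774, P('rain-predicted'|¬H) = 0.046.
Update on result 1 ('no-rain-predicted'): P(H) ← 0.226·0.1420 / (0.226·0.1420 + 0.954·0.8580) = 0.032092/0.85062 = 0.0377.
Update on result 2 ('rain-predicted'): P(H) ← 0.774·0.0377 / (0.774·0.0377 + 0.046·0.9623) = 0.029201/0.073466 = 0.3975.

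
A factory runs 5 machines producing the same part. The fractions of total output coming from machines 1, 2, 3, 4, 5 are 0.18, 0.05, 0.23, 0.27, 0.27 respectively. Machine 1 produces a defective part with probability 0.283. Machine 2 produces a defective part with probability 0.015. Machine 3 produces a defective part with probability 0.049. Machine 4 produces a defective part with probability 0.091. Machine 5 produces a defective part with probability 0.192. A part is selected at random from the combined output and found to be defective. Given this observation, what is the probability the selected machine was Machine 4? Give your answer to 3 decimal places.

P(defective|M1) = 0.283; P(defective|M2) = 0.015; P(defective|M3) = 0.049; P(defective|M4) = 0.091; P(defective|M5) = 0.192.
Prior × likelihood for each source: 0.18·0.283=0.05094, 0.05·0.015=0.0007500, 0.23·0.049=0.01127, 0.27·0.091=0.02457, 0.27·0.192=0.05184. Summing gives P(defective) = 0.13937.
P(Machine 4 | defective) = 0.02457 / 0.13937 = 0.176.

Posterior probability ≈ 0.176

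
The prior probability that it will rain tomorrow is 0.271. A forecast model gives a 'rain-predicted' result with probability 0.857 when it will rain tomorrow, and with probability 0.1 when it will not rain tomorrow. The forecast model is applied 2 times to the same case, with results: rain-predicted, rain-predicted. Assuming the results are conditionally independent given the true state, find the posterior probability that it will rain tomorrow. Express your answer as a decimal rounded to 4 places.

With H the event that it will rain tomorrow, the joint likelihood of the observed sequence is P(data|H) = 0.857·0.857 = 0.73445 and P(data|¬H) = 0.1·0.1 = 0.010000.
Bayes: P(H|data) = 0.271·0.73445 / (0.271·0.73445 + 0.729·0.010000) = 0.19904/0.20633 = 0.9647.

Posterior P(H) ≈ 0.9647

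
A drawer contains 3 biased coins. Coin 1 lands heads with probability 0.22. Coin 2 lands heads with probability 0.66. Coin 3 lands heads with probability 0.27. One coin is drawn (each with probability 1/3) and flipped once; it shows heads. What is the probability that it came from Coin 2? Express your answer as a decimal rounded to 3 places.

Posterior probability ≈ 0.574

Tabulate prior·likelihood by source: [1] prior 0.333333, lik 0.22, product 0.07333; [2] prior 0.333333, lik 0.66, product 0.2200; [3] prior 0.333333, lik 0.27, product 0.09000.
Normalizing constant = 0.38333; the posterior for Coin 2 is its product over the sum, 0.2200/0.38333 = 0.574.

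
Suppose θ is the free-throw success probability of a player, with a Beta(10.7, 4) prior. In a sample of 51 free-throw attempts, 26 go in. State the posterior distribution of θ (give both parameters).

Observing 26 successes and 25 failures updates Beta(10.7, 4) by adding the success and failure counts to the two shape parameters: α = 10.7+26 = 36.7, β = 4+25 = 29.

Posterior: Beta(36.7, 29)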